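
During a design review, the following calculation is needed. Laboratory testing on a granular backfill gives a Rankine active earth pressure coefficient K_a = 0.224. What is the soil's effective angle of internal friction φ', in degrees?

39.3°

K_a = tan²(45° − φ/2) ⇒ 45° − φ/2 = arctan(√0.224) = 25.33°.
φ = 2(45° − 25.33°) = 39.34°.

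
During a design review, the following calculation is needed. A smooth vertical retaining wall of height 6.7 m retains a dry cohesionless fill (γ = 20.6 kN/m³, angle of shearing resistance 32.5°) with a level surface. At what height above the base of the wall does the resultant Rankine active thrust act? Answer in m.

2.23 m

K_a = 0.3010.
The pressure distribution is triangular, so the resultant acts at H/3 above the base = 6.7/3 = 2.233 m.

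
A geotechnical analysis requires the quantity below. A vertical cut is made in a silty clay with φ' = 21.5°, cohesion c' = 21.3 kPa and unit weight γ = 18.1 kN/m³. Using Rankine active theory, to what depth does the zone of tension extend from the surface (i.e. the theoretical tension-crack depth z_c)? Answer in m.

K_a = tan²(45° − 21.5°/2) = 0.4636; √K_a = 0.6809.
The active pressure is zero where K_a γ z = 2c√K_a, so z_c = 2c/(γ√K_a) = 2×21.3/(18.1×0.6809) = 3.457 m.

3.46 m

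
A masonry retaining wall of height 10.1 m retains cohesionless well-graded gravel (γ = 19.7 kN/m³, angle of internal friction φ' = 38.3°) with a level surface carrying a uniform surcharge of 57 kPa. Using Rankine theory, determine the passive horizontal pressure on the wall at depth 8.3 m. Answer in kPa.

939 kPa

K_p = (1 + sin φ)/(1 − sin φ) = 4.260.
σ_v = γz + q = 19.7 × 8.3 + 57 = 220.5 kPa.
σ_h = K_p σ_v = 4.260 × 220.5 = 939.4 kPa.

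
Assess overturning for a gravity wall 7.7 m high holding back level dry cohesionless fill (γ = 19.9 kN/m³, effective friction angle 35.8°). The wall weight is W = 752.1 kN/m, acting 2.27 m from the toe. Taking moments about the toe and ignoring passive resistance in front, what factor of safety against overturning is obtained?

4.31

K_a = tan²(45° − 35.8°/2) = 0.2619.
P_a = ½K_aγH² = 0.5×0.2619×19.9×7.7² = 154.5 kN/m, acting at H/3 = 2.567 m above the base.
Overturning moment M_o = P_a × H/3 = 154.5 × 2.567 = 396.5.
Resisting moment M_r = W × 2.27 = 752.1 × 2.27 = 1707.
FS_overturning = M_r/M_o = 1707/396.5 = 4.306.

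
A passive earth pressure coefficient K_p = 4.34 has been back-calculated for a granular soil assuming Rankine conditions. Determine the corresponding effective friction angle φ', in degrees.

K_p = (1+sin φ)/(1−sin φ) ⇒ sin φ = (K_p − 1)/(K_p + 1) = 0.6255.
φ = arcsin(0.6255) = 38.72°.

38.7°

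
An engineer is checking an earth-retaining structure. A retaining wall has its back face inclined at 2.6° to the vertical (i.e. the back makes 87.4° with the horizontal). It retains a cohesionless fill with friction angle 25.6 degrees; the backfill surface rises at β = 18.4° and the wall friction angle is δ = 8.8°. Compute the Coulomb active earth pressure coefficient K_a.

0.534

K_a = sin²(α+φ) / [sin²α · sin(α−δ) · (1 + √{sin(φ+δ)sin(φ−β) / (sin(α−δ)sin(α+β))})²].
With α = 87.4°, φ = 25.6°, δ = 8.8°, β = 18.4°: K_a = 0.5337.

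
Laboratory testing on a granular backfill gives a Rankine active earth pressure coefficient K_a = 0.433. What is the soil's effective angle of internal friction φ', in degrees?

23.3°

K_a = tan²(45° − φ/2) ⇒ 45° − φ/2 = arctan(√0.433) = 33.35°.
φ = 2(45° − 33.35°) = 23.31°.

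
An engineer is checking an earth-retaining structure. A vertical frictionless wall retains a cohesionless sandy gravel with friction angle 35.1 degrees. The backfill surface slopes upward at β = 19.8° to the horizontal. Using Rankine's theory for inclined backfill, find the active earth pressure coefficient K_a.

K_a = cos β · (cos β − √(cos²β − cos²φ)) / (cos β + √(cos²β − cos²φ)).
cos β = 0.9409, cos φ = 0.8181, √(cos²β − cos²φ) = 0.4646.
K_a = 0.9409 × (0.9409 − 0.4646)/(0.9409 + 0.4646) = 0.3188.

0.319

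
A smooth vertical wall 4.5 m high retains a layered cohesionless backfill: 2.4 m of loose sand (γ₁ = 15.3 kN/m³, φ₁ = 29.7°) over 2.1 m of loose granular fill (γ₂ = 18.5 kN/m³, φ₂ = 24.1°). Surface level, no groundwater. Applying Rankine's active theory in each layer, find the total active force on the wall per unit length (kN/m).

64.4 kN/m

K_a1 = tan²(45°−29.7°/2) = 0.3374; K_a2 = tan²(45°−24.1°/2) = 0.4201.
Layer 1: σ at base = K_a1 γ₁ h₁ = 12.39 kPa; P₁ = ½×12.39×2.4 = 14.87.
Layer 2: σ_v at top = γ₁h₁ = 36.72; σ_h top = K_a2×36.72 = 15.43; σ_h base = K_a2×(36.72+18.5×2.1) = 31.75.
P₂ = ½(15.43+31.75)×2.1 = 49.53. Total P_a = 14.87+49.53 = 64.40 kN/m.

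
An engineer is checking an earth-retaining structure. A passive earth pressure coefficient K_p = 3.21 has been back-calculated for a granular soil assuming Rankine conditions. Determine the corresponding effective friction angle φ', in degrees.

K_p = (1+sin φ)/(1−sin φ) ⇒ sin φ = (K_p − 1)/(K_p + 1) = 0.5249.
φ = arcsin(0.5249) = 31.66°.

31.7°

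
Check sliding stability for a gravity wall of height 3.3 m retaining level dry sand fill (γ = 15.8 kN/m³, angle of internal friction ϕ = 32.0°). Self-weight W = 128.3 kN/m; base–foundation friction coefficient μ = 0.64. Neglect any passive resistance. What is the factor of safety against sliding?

K_a = tan²(45° − 32.0°/2) = 0.3073.
P_a = ½K_aγH² = 0.5×0.3073×15.8×3.3² = 26.43 kN/m, acting at H/3 = 1.100 m above the base.
FS_sliding = μW / P_a = 0.64×128.3 / 26.43 = 3.106.

3.11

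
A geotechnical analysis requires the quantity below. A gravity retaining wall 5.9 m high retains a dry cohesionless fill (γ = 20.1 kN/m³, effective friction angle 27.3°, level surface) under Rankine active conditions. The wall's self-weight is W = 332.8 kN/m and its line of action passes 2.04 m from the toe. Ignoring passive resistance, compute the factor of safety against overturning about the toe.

K_a = tan²(45° − 27.3°/2) = 0.3711.
P_a = ½K_aγH² = 0.5×0.3711×20.1×5.9² = 129.8 kN/m, acting at H/3 = 1.967 m above the base.
Overturning moment M_o = P_a × H/3 = 129.8 × 1.967 = 255.3.
Resisting moment M_r = W × 2.04 = 332.8 × 2.04 = 678.9.
FS_overturning = M_r/M_o = 678.9/255.3 = 2.659.

2.66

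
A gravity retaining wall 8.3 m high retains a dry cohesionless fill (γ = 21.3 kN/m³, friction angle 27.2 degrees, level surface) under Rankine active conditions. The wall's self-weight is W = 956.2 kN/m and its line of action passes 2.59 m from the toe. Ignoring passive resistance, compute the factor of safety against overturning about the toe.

K_a = tan²(45° − 27.2°/2) = 0.3726.
P_a = ½K_aγH² = 0.5×0.3726×21.3×8.3² = 273.4 kN/m, acting at H/3 = 2.767 m above the base.
Overturning moment M_o = P_a × H/3 = 273.4 × 2.767 = 756.3.
Resisting moment M_r = W × 2.59 = 956.2 × 2.59 = 2477.
FS_overturning = M_r/M_o = 2477/756.3 = 3.275.

3.27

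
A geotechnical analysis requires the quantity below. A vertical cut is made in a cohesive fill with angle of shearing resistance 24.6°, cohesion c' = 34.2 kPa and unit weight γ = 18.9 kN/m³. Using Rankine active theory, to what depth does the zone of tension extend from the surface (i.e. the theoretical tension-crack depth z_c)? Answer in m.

5.64 m

K_a = tan²(45° − 24.6°/2) = 0.4121; √K_a = 0.6420.
The active pressure is zero where K_a γ z = 2c√K_a, so z_c = 2c/(γ√K_a) = 2×34.2/(18.9×0.6420) = 5.637 m.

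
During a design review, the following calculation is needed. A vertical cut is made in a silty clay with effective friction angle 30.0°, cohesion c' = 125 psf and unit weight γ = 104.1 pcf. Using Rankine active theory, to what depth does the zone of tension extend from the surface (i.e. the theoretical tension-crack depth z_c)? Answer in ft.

K_a = tan²(45° − 30.0°/2) = 0.3333; √K_a = 0.5774.
The active pressure is zero where K_a γ z = 2c√K_a, so z_c = 2c/(γ√K_a) = 2×125/(104.1×0.5774) = 4.160 ft.

4.16 ft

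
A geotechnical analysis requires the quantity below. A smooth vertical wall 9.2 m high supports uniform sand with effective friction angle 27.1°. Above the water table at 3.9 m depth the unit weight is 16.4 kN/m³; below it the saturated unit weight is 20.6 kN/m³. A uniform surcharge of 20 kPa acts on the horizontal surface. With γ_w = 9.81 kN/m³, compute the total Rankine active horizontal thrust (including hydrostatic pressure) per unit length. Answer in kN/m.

K_a = tan²(45° − φ/2) = 0.3741.
γ' = 20.6 − 9.81 = 10.79 kN/m³. h₂ = H − d_w = 5.3 m.
σ'_h: at surface K_a·q = 7.481; at WT K_a(q+γd_w) = 31.41; at base K_a(q+γd_w+γ'h₂) = 52.80 kPa.
P₁ = ½(7.481+31.41)×3.9 = 75.83; P₂ = ½(31.41+52.80)×5.3 = 223.1; P_w = ½γ_w h₂² = 137.8.
Total = 75.83+223.1+137.8 = 436.7 kN/m.

437 kN/m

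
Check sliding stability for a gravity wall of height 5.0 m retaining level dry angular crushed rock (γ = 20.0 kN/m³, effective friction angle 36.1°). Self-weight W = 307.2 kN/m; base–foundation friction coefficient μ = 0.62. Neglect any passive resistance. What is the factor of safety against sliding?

2.95

K_a = tan²(45° − 36.1°/2) = 0.2585.
P_a = ½K_aγH² = 0.5×0.2585×20.0×5.0² = 64.62 kN/m, acting at H/3 = 1.667 m above the base.
FS_sliding = μW / P_a = 0.62×307.2 / 64.62 = 2.947.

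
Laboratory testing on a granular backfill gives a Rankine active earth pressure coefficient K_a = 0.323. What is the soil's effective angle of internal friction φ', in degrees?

30.8°

K_a = tan²(45° − φ/2) ⇒ 45° − φ/2 = arctan(√0.323) = 29.61°.
φ = 2(45° − 29.61°) = 30.78°.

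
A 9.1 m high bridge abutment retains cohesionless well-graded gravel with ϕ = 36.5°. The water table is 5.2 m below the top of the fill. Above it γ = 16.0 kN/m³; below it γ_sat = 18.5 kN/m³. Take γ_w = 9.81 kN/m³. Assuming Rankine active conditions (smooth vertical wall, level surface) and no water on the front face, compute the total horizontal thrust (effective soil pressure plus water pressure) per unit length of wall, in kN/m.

K_a = tan²(45° − φ/2) = 0.2541.
γ' = 18.5 − 9.81 = 8.690 kN/m³. Depth below WT = 3.9 m.
σ'_h at WT = K_a γ d_w = 21.14 kPa; at base = 21.14 + K_a γ' × 3.9 = 29.75 kPa.
P₁ (0–5.2 m) = ½×21.14×5.2 = 54.96. P₂ (5.2–9.1 m) = ½(21.14+29.75)×3.9 = 99.23.
P_w = ½ γ_w h₂² = 0.5×9.81×3.9² = 74.61. Total = 54.96+99.23+74.61 = 228.8 kN/m.

229 kN/m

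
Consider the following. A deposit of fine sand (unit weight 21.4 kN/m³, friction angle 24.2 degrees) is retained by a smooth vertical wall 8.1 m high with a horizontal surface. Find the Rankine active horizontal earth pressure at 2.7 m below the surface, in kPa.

24.2 kPa

K_a = (1 − sin φ)/(1 + sin φ) = 0.4185.
σ_h = K_a γ z = 0.4185 × 21.4 × 2.7 = 24.18 kPa.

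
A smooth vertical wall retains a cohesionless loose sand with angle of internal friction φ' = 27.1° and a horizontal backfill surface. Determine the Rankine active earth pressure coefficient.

K_a = tan²(45° − φ/2) = tan²(31.45°) = 0.3741.

0.374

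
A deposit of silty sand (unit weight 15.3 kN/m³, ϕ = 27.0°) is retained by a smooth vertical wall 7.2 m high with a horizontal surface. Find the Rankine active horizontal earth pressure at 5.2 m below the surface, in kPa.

K_a = (1 − sin φ)/(1 + sin φ) = 0.3755.
σ_h = K_a γ z = 0.3755 × 15.3 × 5.2 = 29.88 kPa.

29.9 kPa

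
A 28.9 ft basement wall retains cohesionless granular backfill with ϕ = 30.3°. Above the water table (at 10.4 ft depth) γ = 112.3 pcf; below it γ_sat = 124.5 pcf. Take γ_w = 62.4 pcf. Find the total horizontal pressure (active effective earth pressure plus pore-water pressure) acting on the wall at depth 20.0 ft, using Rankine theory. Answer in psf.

1180 psf

K_a = (1 − sin φ)/(1 + sin φ) = 0.3293.
γ' = 124.5 − 62.4 = 62.10 pcf.
Effective vertical stress at 20.0 ft: σ'_v = 112.3×10.4 + 62.10×9.60 = 1764 psf.
σ'_h = K_a σ'_v = 0.3293 × 1764 = 580.9 psf; u = γ_w × 9.60 = 599.0 psf.
Total σ_h = 580.9 + 599.0 = 1180 psf.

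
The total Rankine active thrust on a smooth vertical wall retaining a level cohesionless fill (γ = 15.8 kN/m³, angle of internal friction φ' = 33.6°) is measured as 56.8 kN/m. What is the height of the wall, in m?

5.00 m

K_a = 0.2875. P_a = ½ K_a γ H² ⇒ H = √(2P_a/(K_a γ)).
H = √(2×56.8/(0.2875×15.8)) = 5.001 m.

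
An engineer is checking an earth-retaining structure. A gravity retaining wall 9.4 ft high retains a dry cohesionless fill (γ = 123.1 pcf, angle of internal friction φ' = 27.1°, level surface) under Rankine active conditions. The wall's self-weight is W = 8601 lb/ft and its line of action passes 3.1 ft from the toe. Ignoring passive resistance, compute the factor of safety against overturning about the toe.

K_a = tan²(45° − 27.1°/2) = 0.3741.
P_a = ½K_aγH² = 0.5×0.3741×123.1×9.4² = 2034 lb/ft, acting at H/3 = 3.133 ft above the base.
Overturning moment M_o = P_a × H/3 = 2034 × 3.133 = 6374.
Resisting moment M_r = W × 3.1 = 8601 × 3.1 = 26660.
FS_overturning = M_r/M_o = 26660/6374 = 4.183.

4.18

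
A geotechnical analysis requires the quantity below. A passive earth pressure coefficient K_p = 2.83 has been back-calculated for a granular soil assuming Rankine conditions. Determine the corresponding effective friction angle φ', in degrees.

28.5°

K_p = (1+sin φ)/(1−sin φ) ⇒ sin φ = (K_p − 1)/(K_p + 1) = 0.4778.
φ = arcsin(0.4778) = 28.54°.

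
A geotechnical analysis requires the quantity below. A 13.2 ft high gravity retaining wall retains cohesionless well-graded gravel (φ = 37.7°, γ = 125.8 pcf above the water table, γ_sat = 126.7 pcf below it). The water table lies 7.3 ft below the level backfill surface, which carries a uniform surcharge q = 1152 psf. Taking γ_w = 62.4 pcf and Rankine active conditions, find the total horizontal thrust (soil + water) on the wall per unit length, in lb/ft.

7140 lb/ft

K_a = tan²(45° − φ/2) = 0.2411.
γ' = 126.7 − 62.4 = 64.30 pcf. h₂ = H − d_w = 5.9 ft.
σ'_h: at surface K_a·q = 277.7; at WT K_a(q+γd_w) = 499.1; at base K_a(q+γd_w+γ'h₂) = 590.5 psf.
P₁ = ½(277.7+499.1)×7.3 = 2835; P₂ = ½(499.1+590.5)×5.9 = 3214; P_w = ½γ_w h₂² = 1086.
Total = 2835+3214+1086 = 7136 lb/ft.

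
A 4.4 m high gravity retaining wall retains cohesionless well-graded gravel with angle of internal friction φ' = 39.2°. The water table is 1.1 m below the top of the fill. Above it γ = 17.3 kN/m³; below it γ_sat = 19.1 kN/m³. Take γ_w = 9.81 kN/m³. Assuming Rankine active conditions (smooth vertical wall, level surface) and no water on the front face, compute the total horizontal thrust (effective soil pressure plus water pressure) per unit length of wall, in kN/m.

K_a = tan²(45° − φ/2) = 0.2255.
γ' = 19.1 − 9.81 = 9.290 kN/m³. Depth below WT = 3.3 m.
σ'_h at WT = K_a γ d_w = 4.291 kPa; at base = 4.291 + K_a γ' × 3.3 = 11.20 kPa.
P₁ (0–1.1 m) = ½×4.291×1.1 = 2.360. P₂ (1.1–4.4 m) = ½(4.291+11.20)×3.3 = 25.56.
P_w = ½ γ_w h₂² = 0.5×9.81×3.3² = 53.42. Total = 2.360+25.56+53.42 = 81.34 kN/m.

81.3 kN/m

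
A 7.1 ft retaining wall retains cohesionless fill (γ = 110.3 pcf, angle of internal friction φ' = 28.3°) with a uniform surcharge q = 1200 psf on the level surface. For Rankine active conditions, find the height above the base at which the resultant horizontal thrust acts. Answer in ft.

K_a = 0.3568.
Triangular part P₁ = ½K_aγH² = 991.9 at H/3 = 2.367 ft; rectangular part P₂ = K_a q H = 3040 at H/2 = 3.550 ft.
ȳ = (P₁·2.367 + P₂·3.550)/(P₁+P₂) = 3.259 ft.

3.26 ft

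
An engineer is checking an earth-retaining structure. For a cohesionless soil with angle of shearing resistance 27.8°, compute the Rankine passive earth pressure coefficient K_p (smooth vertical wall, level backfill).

2.75

K_p = (1 + sin φ)/(1 − sin φ) = tan²(45° + 27.8°/2) = 2.748.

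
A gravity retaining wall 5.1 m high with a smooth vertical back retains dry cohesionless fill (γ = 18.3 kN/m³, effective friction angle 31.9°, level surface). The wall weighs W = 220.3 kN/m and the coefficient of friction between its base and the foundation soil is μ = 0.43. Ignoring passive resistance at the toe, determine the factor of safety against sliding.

1.29

K_a = tan²(45° − 31.9°/2) = 0.3085.
P_a = ½K_aγH² = 0.5×0.3085×18.3×5.1² = 73.43 kN/m, acting at H/3 = 1.700 m above the base.
FS_sliding = μW / P_a = 0.43×220.3 / 73.43 = 1.290.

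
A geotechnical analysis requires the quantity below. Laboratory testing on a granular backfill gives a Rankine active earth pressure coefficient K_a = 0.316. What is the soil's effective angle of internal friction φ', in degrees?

31.3°

K_a = tan²(45° − φ/2) ⇒ 45° − φ/2 = arctan(√0.316) = 29.34°.
φ = 2(45° − 29.34°) = 31.32°.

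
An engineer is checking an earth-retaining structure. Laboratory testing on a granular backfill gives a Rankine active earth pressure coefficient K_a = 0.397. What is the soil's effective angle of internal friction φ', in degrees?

25.6°

K_a = tan²(45° − φ/2) ⇒ 45° − φ/2 = arctan(√0.397) = 32.21°.
φ = 2(45° − 32.21°) = 25.57°.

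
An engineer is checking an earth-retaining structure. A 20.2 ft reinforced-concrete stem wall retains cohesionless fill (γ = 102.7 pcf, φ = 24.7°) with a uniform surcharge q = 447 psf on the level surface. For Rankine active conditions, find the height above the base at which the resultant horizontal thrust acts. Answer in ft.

K_a = 0.4106.
Triangular part P₁ = ½K_aγH² = 8603 at H/3 = 6.733 ft; rectangular part P₂ = K_a q H = 3707 at H/2 = 10.10 ft.
ȳ = (P₁·6.733 + P₂·10.10)/(P₁+P₂) = 7.747 ft.

7.75 ft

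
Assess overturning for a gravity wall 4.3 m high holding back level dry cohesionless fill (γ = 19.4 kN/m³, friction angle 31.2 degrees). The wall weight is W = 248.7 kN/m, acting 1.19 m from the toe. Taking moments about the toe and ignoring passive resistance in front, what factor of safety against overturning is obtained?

3.63

K_a = tan²(45° − 31.2°/2) = 0.3175.
P_a = ½K_aγH² = 0.5×0.3175×19.4×4.3² = 56.94 kN/m, acting at H/3 = 1.433 m above the base.
Overturning moment M_o = P_a × H/3 = 56.94 × 1.433 = 81.62.
Resisting moment M_r = W × 1.19 = 248.7 × 1.19 = 296.0.
FS_overturning = M_r/M_o = 296.0/81.62 = 3.626.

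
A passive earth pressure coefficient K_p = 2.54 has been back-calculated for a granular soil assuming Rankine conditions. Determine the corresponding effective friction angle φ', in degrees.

25.8°

K_p = (1+sin φ)/(1−sin φ) ⇒ sin φ = (K_p − 1)/(K_p + 1) = 0.4350.
φ = arcsin(0.4350) = 25.79°.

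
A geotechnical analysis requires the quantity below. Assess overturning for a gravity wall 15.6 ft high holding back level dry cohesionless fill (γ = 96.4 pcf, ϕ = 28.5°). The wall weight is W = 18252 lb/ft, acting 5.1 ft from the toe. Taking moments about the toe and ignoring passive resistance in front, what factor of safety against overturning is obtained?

4.31

K_a = tan²(45° − 28.5°/2) = 0.3540.
P_a = ½K_aγH² = 0.5×0.3540×96.4×15.6² = 4152 lb/ft, acting at H/3 = 5.200 ft above the base.
Overturning moment M_o = P_a × H/3 = 4152 × 5.200 = 21590.
Resisting moment M_r = W × 5.1 = 18252 × 5.1 = 93090.
FS_overturning = M_r/M_o = 93090/21590 = 4.312.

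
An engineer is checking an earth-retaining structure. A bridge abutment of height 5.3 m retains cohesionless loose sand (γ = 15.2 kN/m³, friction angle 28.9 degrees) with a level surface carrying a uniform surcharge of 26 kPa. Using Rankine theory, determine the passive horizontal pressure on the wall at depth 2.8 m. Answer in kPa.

K_p = (1 + sin φ)/(1 − sin φ) = 2.871.
σ_v = γz + q = 15.2 × 2.8 + 26 = 68.56 kPa.
σ_h = K_p σ_v = 2.871 × 68.56 = 196.8 kPa.

197 kPa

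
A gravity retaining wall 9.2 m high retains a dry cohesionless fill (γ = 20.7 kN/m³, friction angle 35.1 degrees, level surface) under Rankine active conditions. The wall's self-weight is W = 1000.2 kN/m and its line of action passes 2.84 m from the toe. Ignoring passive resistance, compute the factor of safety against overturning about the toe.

K_a = tan²(45° − 35.1°/2) = 0.2698.
P_a = ½K_aγH² = 0.5×0.2698×20.7×9.2² = 236.4 kN/m, acting at H/3 = 3.067 m above the base.
Overturning moment M_o = P_a × H/3 = 236.4 × 3.067 = 724.9.
Resisting moment M_r = W × 2.84 = 1000.2 × 2.84 = 2841.
FS_overturning = M_r/M_o = 2841/724.9 = 3.919.

3.92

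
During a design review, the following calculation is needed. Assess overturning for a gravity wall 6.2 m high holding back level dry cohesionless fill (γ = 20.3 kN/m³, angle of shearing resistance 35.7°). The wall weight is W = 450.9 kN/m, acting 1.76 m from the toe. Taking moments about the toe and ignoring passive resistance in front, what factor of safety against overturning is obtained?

3.74

K_a = tan²(45° − 35.7°/2) = 0.2630.
P_a = ½K_aγH² = 0.5×0.2630×20.3×6.2² = 102.6 kN/m, acting at H/3 = 2.067 m above the base.
Overturning moment M_o = P_a × H/3 = 102.6 × 2.067 = 212.1.
Resisting moment M_r = W × 1.76 = 450.9 × 1.76 = 793.6.
FS_overturning = M_r/M_o = 793.6/212.1 = 3.742.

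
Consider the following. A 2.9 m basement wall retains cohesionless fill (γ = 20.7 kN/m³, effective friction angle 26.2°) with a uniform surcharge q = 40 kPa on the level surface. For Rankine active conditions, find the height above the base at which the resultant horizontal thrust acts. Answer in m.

K_a = 0.3874.
Triangular part P₁ = ½K_aγH² = 33.72 at H/3 = 0.9667 m; rectangular part P₂ = K_a q H = 44.94 at H/2 = 1.450 m.
ȳ = (P₁·0.9667 + P₂·1.450)/(P₁+P₂) = 1.243 m.

1.24 m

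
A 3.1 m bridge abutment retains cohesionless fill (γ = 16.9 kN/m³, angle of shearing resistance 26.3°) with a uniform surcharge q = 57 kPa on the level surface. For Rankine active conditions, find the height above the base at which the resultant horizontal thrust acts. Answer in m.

1.39 m

K_a = 0.3859.
Triangular part P₁ = ½K_aγH² = 31.34 at H/3 = 1.033 m; rectangular part P₂ = K_a q H = 68.19 at H/2 = 1.550 m.
ȳ = (P₁·1.033 + P₂·1.550)/(P₁+P₂) = 1.387 m.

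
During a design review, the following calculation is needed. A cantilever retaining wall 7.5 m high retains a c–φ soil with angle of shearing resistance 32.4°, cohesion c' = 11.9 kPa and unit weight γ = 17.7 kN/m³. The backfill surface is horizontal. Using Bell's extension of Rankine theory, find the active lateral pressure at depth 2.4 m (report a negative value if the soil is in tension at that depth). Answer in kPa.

K_a = (1 − sin φ)/(1 + sin φ) = 0.3022.
σ_a = K_a γ z − 2c√K_a = 0.3022×17.7×2.4 − 2×11.9×0.5498 = -0.2454 kPa.

-0.245 kPa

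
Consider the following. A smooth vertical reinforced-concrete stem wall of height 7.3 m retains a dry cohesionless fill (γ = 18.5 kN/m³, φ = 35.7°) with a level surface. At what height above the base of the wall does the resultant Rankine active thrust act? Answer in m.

2.43 m

K_a = 0.2630.
The pressure distribution is triangular, so the resultant acts at H/3 above the base = 7.3/3 = 2.433 m.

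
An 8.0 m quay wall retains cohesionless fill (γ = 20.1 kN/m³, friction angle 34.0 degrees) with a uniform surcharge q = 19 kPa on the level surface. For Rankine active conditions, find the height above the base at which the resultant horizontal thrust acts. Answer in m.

2.92 m

K_a = 0.2827.
Triangular part P₁ = ½K_aγH² = 181.8 at H/3 = 2.667 m; rectangular part P₂ = K_a q H = 42.97 at H/2 = 4.000 m.
ȳ = (P₁·2.667 + P₂·4.000)/(P₁+P₂) = 2.922 m.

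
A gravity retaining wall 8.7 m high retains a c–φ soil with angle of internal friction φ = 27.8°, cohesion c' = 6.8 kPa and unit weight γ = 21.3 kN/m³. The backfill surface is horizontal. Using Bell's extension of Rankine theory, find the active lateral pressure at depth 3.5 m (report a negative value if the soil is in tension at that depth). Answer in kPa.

18.9 kPa

K_a = (1 − sin φ)/(1 + sin φ) = 0.3639.
σ_a = K_a γ z − 2c√K_a = 0.3639×21.3×3.5 − 2×6.8×0.6032 = 18.92 kPa.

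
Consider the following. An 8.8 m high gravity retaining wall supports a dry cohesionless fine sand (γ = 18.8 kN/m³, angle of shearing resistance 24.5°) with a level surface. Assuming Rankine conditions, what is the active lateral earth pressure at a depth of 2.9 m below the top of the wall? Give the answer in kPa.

22.6 kPa

K_a = (1 − sin φ)/(1 + sin φ) = 0.4137.
σ_h = K_a γ z = 0.4137 × 18.8 × 2.9 = 22.56 kPa.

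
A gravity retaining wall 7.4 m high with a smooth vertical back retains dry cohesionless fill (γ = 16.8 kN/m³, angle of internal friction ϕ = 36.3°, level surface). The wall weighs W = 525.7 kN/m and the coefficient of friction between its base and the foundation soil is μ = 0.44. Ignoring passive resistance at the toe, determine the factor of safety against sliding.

1.96

K_a = tan²(45° − 36.3°/2) = 0.2563.
P_a = ½K_aγH² = 0.5×0.2563×16.8×7.4² = 117.9 kN/m, acting at H/3 = 2.467 m above the base.
FS_sliding = μW / P_a = 0.44×525.7 / 117.9 = 1.962.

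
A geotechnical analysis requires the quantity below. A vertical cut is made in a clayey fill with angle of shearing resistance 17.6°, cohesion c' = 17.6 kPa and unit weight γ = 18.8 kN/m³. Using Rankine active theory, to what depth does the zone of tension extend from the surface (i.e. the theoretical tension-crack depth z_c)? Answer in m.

2.56 m

K_a = tan²(45° − 17.6°/2) = 0.5357; √K_a = 0.7319.
The active pressure is zero where K_a γ z = 2c√K_a, so z_c = 2c/(γ√K_a) = 2×17.6/(18.8×0.7319) = 2.558 m.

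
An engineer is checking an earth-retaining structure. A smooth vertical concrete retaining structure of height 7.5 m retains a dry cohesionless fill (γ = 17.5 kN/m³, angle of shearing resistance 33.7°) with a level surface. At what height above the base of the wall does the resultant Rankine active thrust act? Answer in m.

K_a = 0.2863.
The pressure distribution is triangular, so the resultant acts at H/3 above the base = 7.5/3 = 2.500 m.

2.50 m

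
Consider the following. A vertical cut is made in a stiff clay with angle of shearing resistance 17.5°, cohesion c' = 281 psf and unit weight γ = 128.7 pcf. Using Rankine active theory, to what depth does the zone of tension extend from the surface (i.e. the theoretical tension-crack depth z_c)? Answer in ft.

K_a = tan²(45° − 17.5°/2) = 0.5376; √K_a = 0.7332.
The active pressure is zero where K_a γ z = 2c√K_a, so z_c = 2c/(γ√K_a) = 2×281/(128.7×0.7332) = 5.955 ft.

5.96 ft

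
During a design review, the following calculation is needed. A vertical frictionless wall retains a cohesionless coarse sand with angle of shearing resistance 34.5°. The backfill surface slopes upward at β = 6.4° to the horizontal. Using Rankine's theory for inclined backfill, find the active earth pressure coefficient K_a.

0.281

K_a = cos β · (cos β − √(cos²β − cos²φ)) / (cos β + √(cos²β − cos²φ)).
cos β = 0.9938, cos φ = 0.8241, √(cos²β − cos²φ) = 0.5553.
K_a = 0.9938 × (0.9938 − 0.5553)/(0.9938 + 0.5553) = 0.2813.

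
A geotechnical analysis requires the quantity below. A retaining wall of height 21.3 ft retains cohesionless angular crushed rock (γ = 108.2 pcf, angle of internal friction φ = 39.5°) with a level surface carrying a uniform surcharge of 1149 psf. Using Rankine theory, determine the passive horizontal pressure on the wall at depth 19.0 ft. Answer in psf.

14400 psf

K_p = (1 + sin φ)/(1 − sin φ) = 4.496.
σ_v = γz + q = 108.2 × 19.0 + 1149 = 3205 psf.
σ_h = K_p σ_v = 4.496 × 3205 = 14410 psf.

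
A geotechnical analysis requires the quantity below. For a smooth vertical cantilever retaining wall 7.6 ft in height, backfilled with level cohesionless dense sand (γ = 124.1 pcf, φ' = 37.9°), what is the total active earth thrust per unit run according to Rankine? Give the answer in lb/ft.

856 lb/ft

K_a = tan²(45° − φ/2) = 0.2389.
P_a = ½ K_a γ H² = 0.5 × 0.2389 × 124.1 × 7.6² = 856.4 lb/ft.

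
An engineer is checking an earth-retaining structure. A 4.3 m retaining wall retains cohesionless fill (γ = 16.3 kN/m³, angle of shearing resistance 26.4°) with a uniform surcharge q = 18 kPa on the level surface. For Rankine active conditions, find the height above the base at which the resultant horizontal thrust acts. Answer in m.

K_a = 0.3844.
Triangular part P₁ = ½K_aγH² = 57.93 at H/3 = 1.433 m; rectangular part P₂ = K_a q H = 29.76 at H/2 = 2.150 m.
ȳ = (P₁·1.433 + P₂·2.150)/(P₁+P₂) = 1.677 m.

1.68 m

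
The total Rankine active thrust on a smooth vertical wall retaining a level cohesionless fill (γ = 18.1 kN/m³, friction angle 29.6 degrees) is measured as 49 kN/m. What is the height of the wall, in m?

4.00 m

K_a = 0.3387. P_a = ½ K_a γ H² ⇒ H = √(2P_a/(K_a γ)).
H = √(2×49/(0.3387×18.1)) = 3.998 m.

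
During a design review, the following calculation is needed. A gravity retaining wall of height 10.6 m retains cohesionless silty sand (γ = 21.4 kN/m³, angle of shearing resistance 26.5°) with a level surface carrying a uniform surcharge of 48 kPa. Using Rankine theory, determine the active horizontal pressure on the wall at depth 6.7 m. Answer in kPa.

K_a = (1 − sin φ)/(1 + sin φ) = 0.3829.
σ_v = γz + q = 21.4 × 6.7 + 48 = 191.4 kPa.
σ_h = K_a σ_v = 0.3829 × 191.4 = 73.29 kPa.

73.3 kPa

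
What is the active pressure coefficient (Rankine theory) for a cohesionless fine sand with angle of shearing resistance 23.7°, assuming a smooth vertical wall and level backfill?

0.427

K_a = (1 − sin φ)/(1 + sin φ) = (1 − sin 23.7°)/(1 + sin 23.7°) = 0.4266.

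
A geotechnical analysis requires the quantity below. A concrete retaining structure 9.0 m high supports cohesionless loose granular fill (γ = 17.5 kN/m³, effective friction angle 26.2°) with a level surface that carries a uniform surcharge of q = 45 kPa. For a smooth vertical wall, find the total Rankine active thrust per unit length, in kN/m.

K_a = tan²(45° − φ/2) = 0.3874.
Soil triangle: ½ K_a γ H² = 0.5×0.3874×17.5×9.0² = 274.6 kN/m.
Surcharge rectangle: K_a q H = 0.3874×45×9.0 = 156.9 kN/m.
Total = 274.6 + 156.9 = 431.5 kN/m.

432 kN/m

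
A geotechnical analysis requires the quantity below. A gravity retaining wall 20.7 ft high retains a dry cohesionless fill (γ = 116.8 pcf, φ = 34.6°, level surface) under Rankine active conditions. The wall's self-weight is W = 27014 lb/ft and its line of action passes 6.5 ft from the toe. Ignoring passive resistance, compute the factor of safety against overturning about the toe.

K_a = tan²(45° − 34.6°/2) = 0.2756.
P_a = ½K_aγH² = 0.5×0.2756×116.8×20.7² = 6897 lb/ft, acting at H/3 = 6.900 ft above the base.
Overturning moment M_o = P_a × H/3 = 6897 × 6.900 = 47590.
Resisting moment M_r = W × 6.5 = 27014 × 6.5 = 175600.
FS_overturning = M_r/M_o = 175600/47590 = 3.689.

3.69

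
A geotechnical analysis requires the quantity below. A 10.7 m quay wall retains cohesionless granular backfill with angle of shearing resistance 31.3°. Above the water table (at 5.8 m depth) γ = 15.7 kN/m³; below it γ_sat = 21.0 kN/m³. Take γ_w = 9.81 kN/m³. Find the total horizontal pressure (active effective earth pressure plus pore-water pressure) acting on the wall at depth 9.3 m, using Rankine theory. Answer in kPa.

75.5 kPa

K_a = (1 − sin φ)/(1 + sin φ) = 0.3162.
γ' = 21.0 − 9.81 = 11.19 kN/m³.
Effective vertical stress at 9.3 m: σ'_v = 15.7×5.8 + 11.19×3.50 = 130.2 kPa.
σ'_h = K_a σ'_v = 0.3162 × 130.2 = 41.18 kPa; u = γ_w × 3.50 = 34.34 kPa.
Total σ_h = 41.18 + 34.34 = 75.51 kPa.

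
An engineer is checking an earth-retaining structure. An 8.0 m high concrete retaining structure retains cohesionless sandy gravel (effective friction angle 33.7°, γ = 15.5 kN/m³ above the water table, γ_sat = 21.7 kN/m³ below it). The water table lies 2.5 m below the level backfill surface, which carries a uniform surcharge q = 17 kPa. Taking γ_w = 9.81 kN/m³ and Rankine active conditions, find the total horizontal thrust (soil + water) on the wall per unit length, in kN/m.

314 kN/m

K_a = tan²(45° − φ/2) = 0.2863.
γ' = 21.7 − 9.81 = 11.89 kN/m³. h₂ = H − d_w = 5.5 m.
σ'_h: at surface K_a·q = 4.867; at WT K_a(q+γd_w) = 15.96; at base K_a(q+γd_w+γ'h₂) = 34.68 kPa.
P₁ = ½(4.867+15.96)×2.5 = 26.04; P₂ = ½(15.96+34.68)×5.5 = 139.3; P_w = ½γ_w h₂² = 148.4.
Total = 26.04+139.3+148.4 = 313.7 kN/m.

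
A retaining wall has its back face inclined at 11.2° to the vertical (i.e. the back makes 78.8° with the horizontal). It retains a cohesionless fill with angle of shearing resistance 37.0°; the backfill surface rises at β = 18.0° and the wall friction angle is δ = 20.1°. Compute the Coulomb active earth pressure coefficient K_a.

K_a = sin²(α+φ) / [sin²α · sin(α−δ) · (1 + √{sin(φ+δ)sin(φ−β) / (sin(α−δ)sin(α+β))})²].
With α = 78.8°, φ = 37.0°, δ = 20.1°, β = 18.0°: K_a = 0.4012.

0.401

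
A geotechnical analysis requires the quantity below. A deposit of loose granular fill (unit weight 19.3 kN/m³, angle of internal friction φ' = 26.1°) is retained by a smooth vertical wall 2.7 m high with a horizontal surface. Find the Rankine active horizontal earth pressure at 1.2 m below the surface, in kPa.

K_a = (1 − sin φ)/(1 + sin φ) = 0.3889.
σ_h = K_a γ z = 0.3889 × 19.3 × 1.2 = 9.008 kPa.

9.01 kPa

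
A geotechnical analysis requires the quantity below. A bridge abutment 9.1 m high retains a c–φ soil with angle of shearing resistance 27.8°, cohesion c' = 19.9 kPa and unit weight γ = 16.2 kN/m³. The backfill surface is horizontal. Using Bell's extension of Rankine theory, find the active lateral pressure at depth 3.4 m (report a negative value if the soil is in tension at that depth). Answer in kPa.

K_a = (1 − sin φ)/(1 + sin φ) = 0.3639.
σ_a = K_a γ z − 2c√K_a = 0.3639×16.2×3.4 − 2×19.9×0.6032 = -3.965 kPa.

-3.97 kPa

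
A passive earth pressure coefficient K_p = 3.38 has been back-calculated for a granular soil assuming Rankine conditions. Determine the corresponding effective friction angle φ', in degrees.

32.9°

K_p = (1+sin φ)/(1−sin φ) ⇒ sin φ = (K_p − 1)/(K_p + 1) = 0.5434.
φ = arcsin(0.5434) = 32.91°.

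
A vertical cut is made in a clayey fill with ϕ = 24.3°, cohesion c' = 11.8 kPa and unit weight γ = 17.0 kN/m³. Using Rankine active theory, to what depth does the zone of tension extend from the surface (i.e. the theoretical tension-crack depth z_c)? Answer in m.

2.15 m

K_a = tan²(45° − 24.3°/2) = 0.4169; √K_a = 0.6457.
The active pressure is zero where K_a γ z = 2c√K_a, so z_c = 2c/(γ√K_a) = 2×11.8/(17.0×0.6457) = 2.150 m.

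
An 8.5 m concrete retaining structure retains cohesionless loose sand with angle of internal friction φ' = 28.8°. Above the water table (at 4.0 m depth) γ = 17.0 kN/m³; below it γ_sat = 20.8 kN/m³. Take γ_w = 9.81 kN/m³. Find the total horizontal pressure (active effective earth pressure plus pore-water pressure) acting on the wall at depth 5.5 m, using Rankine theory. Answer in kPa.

K_a = (1 − sin φ)/(1 + sin φ) = 0.3498.
γ' = 20.8 − 9.81 = 10.99 kN/m³.
Effective vertical stress at 5.5 m: σ'_v = 17.0×4.0 + 10.99×1.50 = 84.48 kPa.
σ'_h = K_a σ'_v = 0.3498 × 84.48 = 29.55 kPa; u = γ_w × 1.50 = 14.71 kPa.
Total σ_h = 29.55 + 14.71 = 44.26 kPa.

44.3 kPa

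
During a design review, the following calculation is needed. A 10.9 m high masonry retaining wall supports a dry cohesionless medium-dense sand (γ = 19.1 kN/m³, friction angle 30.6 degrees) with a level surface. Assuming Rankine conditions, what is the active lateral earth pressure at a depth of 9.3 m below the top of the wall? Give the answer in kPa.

K_a = (1 − sin φ)/(1 + sin φ) = 0.3253.
σ_h = K_a γ z = 0.3253 × 19.1 × 9.3 = 57.79 kPa.

57.8 kPa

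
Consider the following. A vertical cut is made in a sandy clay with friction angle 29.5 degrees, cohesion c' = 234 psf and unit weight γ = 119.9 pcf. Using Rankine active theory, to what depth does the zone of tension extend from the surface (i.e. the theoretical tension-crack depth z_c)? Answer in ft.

6.69 ft

K_a = tan²(45° − 29.5°/2) = 0.3401; √K_a = 0.5832.
The active pressure is zero where K_a γ z = 2c√K_a, so z_c = 2c/(γ√K_a) = 2×234/(119.9×0.5832) = 6.693 ft.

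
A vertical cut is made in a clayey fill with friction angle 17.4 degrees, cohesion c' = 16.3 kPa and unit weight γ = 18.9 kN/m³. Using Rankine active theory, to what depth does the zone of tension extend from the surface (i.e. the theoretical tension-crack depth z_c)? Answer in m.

K_a = tan²(45° − 17.4°/2) = 0.5396; √K_a = 0.7346.
The active pressure is zero where K_a γ z = 2c√K_a, so z_c = 2c/(γ√K_a) = 2×16.3/(18.9×0.7346) = 2.348 m.

2.35 m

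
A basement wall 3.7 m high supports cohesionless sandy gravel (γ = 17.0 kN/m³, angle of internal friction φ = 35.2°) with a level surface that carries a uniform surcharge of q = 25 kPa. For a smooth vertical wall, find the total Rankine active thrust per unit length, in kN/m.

K_a = tan²(45° − φ/2) = 0.2687.
Soil triangle: ½ K_a γ H² = 0.5×0.2687×17.0×3.7² = 31.27 kN/m.
Surcharge rectangle: K_a q H = 0.2687×25×3.7 = 24.85 kN/m.
Total = 31.27 + 24.85 = 56.12 kN/m.

56.1 kN/m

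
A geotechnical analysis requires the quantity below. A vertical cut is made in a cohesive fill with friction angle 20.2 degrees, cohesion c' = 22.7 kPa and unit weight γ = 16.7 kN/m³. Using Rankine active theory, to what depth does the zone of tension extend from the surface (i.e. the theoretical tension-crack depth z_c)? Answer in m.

K_a = tan²(45° − 20.2°/2) = 0.4867; √K_a = 0.6976.
The active pressure is zero where K_a γ z = 2c√K_a, so z_c = 2c/(γ√K_a) = 2×22.7/(16.7×0.6976) = 3.897 m.

3.90 m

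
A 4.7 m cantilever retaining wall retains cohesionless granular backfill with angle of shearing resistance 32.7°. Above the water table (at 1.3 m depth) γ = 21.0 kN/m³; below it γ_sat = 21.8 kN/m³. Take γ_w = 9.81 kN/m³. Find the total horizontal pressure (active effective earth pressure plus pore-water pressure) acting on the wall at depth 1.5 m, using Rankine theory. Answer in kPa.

K_a = (1 − sin φ)/(1 + sin φ) = 0.2985.
γ' = 21.8 − 9.81 = 11.99 kN/m³.
Effective vertical stress at 1.5 m: σ'_v = 21.0×1.3 + 11.99×0.200 = 29.70 kPa.
σ'_h = K_a σ'_v = 0.2985 × 29.70 = 8.865 kPa; u = γ_w × 0.200 = 1.962 kPa.
Total σ_h = 8.865 + 1.962 = 10.83 kPa.

10.8 kPa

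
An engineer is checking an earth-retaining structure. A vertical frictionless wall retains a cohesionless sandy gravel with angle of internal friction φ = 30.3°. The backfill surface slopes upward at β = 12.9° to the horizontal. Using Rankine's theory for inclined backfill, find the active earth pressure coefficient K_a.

0.357

K_a = cos β · (cos β − √(cos²β − cos²φ)) / (cos β + √(cos²β − cos²φ)).
cos β = 0.9748, cos φ = 0.8634, √(cos²β − cos²φ) = 0.4524.
K_a = 0.9748 × (0.9748 − 0.4524)/(0.9748 + 0.4524) = 0.3567.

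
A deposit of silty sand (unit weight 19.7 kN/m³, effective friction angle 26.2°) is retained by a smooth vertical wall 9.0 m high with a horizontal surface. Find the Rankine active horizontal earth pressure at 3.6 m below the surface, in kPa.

27.5 kPa

K_a = (1 − sin φ)/(1 + sin φ) = 0.3874.
σ_h = K_a γ z = 0.3874 × 19.7 × 3.6 = 27.48 kPa.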